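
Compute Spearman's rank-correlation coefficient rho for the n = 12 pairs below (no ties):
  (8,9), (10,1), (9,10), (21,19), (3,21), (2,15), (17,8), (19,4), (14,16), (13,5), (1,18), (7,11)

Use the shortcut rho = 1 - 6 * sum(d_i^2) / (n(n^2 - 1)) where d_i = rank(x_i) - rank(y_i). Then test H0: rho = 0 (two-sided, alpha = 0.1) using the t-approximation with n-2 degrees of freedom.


Step 1: Rank x and y separately (midranks; no ties here).
rank(x): 8->5, 10->7, 9->6, 21->12, 3->3, 2->2, 17->10, 19->11, 14->9, 13->8, 1->1, 7->4
rank(y): 9->5, 1->1, 10->6, 19->11, 21->12, 15->8, 8->4, 4->2, 16->9, 5->3, 18->10, 11->7
Step 2: d_i = R_x(i) - R_y(i); compute d_i^2.
  (5-5)^2=0, (7-1)^2=36, (6-6)^2=0, (12-11)^2=1, (3-12)^2=81, (2-8)^2=36, (10-4)^2=36, (11-2)^2=81, (9-9)^2=0, (8-3)^2=25, (1-10)^2=81, (4-7)^2=9
sum(d^2) = 386.
Step 3: rho = 1 - 6*386 / (12*(12^2 - 1)) = 1 - 2316/1716 = -0.349650.
Step 4: Under H0, t = rho * sqrt((n-2)/(1-rho^2)) = -1.1802 ~ t(10).
Step 5: Two-sided p-value from the t-distribution with 10 df = 0.265239.
Step 6: alpha = 0.1. fail to reject H0.

rho = -0.3497, p = 0.265239, fail to reject H0 at alpha = 0.1.


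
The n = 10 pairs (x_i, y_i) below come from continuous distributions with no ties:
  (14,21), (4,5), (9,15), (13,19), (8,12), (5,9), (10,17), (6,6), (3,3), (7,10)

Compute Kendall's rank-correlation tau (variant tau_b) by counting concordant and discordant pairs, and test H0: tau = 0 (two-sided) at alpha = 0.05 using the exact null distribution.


Step 1: Enumerate the 45 unordered pairs (i,j) with i<j and classify each by sign(x_j-x_i) * sign(y_j-y_i).
  (1,2):dx=-10,dy=-16->C; (1,3):dx=-5,dy=-6->C; (1,4):dx=-1,dy=-2->C; (1,5):dx=-6,dy=-9->C
  (1,6):dx=-9,dy=-12->C; (1,7):dx=-4,dy=-4->C; (1,8):dx=-8,dy=-15->C; (1,9):dx=-11,dy=-18->C
  (1,10):dx=-7,dy=-11->C; (2,3):dx=+5,dy=+10->C; (2,4):dx=+9,dy=+14->C; (2,5):dx=+4,dy=+7->C
  (2,6):dx=+1,dy=+4->C; (2,7):dx=+6,dy=+12->C; (2,8):dx=+2,dy=+1->C; (2,9):dx=-1,dy=-2->C
  (2,10):dx=+3,dy=+5->C; (3,4):dx=+4,dy=+4->C; (3,5):dx=-1,dy=-3->C; (3,6):dx=-4,dy=-6->C
  (3,7):dx=+1,dy=+2->C; (3,8):dx=-3,dy=-9->C; (3,9):dx=-6,dy=-12->C; (3,10):dx=-2,dy=-5->C
  (4,5):dx=-5,dy=-7->C; (4,6):dx=-8,dy=-10->C; (4,7):dx=-3,dy=-2->C; (4,8):dx=-7,dy=-13->C
  (4,9):dx=-10,dy=-16->C; (4,10):dx=-6,dy=-9->C; (5,6):dx=-3,dy=-3->C; (5,7):dx=+2,dy=+5->C
  (5,8):dx=-2,dy=-6->C; (5,9):dx=-5,dy=-9->C; (5,10):dx=-1,dy=-2->C; (6,7):dx=+5,dy=+8->C
  (6,8):dx=+1,dy=-3->D; (6,9):dx=-2,dy=-6->C; (6,10):dx=+2,dy=+1->C; (7,8):dx=-4,dy=-11->C
  (7,9):dx=-7,dy=-14->C; (7,10):dx=-3,dy=-7->C; (8,9):dx=-3,dy=-3->C; (8,10):dx=+1,dy=+4->C
  (9,10):dx=+4,dy=+7->C
Step 2: C = 44, D = 1, total pairs = 45.
Step 3: tau = (C - D)/(n(n-1)/2) = (44 - 1)/45 = 0.955556.
Step 4: Exact two-sided p-value (enumerate n! = 3628800 permutations of y under H0): p = 0.000006.
Step 5: alpha = 0.05. reject H0.

tau_b = 0.9556 (C=44, D=1), p = 0.000006, reject H0.


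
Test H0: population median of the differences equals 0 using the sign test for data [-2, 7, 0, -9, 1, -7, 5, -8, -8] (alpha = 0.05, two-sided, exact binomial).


Step 1: Discard zero differences. Original n = 9; n_eff = number of nonzero differences = 8.
Nonzero differences (with sign): -2, +7, -9, +1, -7, +5, -8, -8
Step 2: Count signs: positive = 3, negative = 5.
Step 3: Under H0: P(positive) = 0.5, so the number of positives S ~ Bin(8, 0.5).
Step 4: Two-sided exact p-value = sum of Bin(8,0.5) probabilities at or below the observed probability = 0.726562.
Step 5: alpha = 0.05. fail to reject H0.

n_eff = 8, pos = 3, neg = 5, p = 0.726562, fail to reject H0.


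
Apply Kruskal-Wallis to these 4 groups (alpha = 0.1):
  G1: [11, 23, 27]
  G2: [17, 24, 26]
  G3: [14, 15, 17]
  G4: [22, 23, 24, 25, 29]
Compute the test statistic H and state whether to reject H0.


Step 1: Combine all N = 14 observations and assign midranks.
sorted (value, group, rank): (11,G1,1), (14,G3,2), (15,G3,3), (17,G2,4.5), (17,G3,4.5), (22,G4,6), (23,G1,7.5), (23,G4,7.5), (24,G2,9.5), (24,G4,9.5), (25,G4,11), (26,G2,12), (27,G1,13), (29,G4,14)
Step 2: Sum ranks within each group.
R_1 = 21.5 (n_1 = 3)
R_2 = 26 (n_2 = 3)
R_3 = 9.5 (n_3 = 3)
R_4 = 48 (n_4 = 5)
Step 3: H = 12/(N(N+1)) * sum(R_i^2/n_i) - 3(N+1)
     = 12/(14*15) * (21.5^2/3 + 26^2/3 + 9.5^2/3 + 48^2/5) - 3*15
     = 0.057143 * 870.3 - 45
     = 4.731429.
Step 4: Ties present; correction factor C = 1 - 18/(14^3 - 14) = 0.993407. Corrected H = 4.731429 / 0.993407 = 4.762832.
Step 5: Under H0, H ~ chi^2(3); p-value = 0.190011.
Step 6: alpha = 0.1. fail to reject H0.

H = 4.7628, df = 3, p = 0.190011, fail to reject H0.


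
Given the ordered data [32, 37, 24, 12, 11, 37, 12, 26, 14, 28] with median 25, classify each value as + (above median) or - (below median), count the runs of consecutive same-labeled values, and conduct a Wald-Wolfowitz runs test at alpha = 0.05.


Step 1: Compute median = 25; label A = above, B = below.
Labels in order: AABBBABABA  (n_A = 5, n_B = 5)
Step 2: Count runs R = 7.
Step 3: Under H0 (random ordering), E[R] = 2*n_A*n_B/(n_A+n_B) + 1 = 2*5*5/10 + 1 = 6.0000.
        Var[R] = 2*n_A*n_B*(2*n_A*n_B - n_A - n_B) / ((n_A+n_B)^2 * (n_A+n_B-1)) = 2000/900 = 2.2222.
        SD[R] = 1.4907.
Step 4: Continuity-corrected z = (R - 0.5 - E[R]) / SD[R] = (7 - 0.5 - 6.0000) / 1.4907 = 0.3354.
Step 5: Two-sided p-value via normal approximation = 2*(1 - Phi(|z|)) = 0.737316.
Step 6: alpha = 0.05. fail to reject H0.

R = 7, z = 0.3354, p = 0.737316, fail to reject H0.


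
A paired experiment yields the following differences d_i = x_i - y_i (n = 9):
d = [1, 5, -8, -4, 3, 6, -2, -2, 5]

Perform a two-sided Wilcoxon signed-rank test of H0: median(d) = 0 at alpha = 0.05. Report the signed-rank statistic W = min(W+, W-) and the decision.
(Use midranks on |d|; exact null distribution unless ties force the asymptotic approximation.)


Step 1: Drop any zero differences (none here) and take |d_i|.
|d| = [1, 5, 8, 4, 3, 6, 2, 2, 5]
Step 2: Midrank |d_i| (ties get averaged ranks).
ranks: |1|->1, |5|->6.5, |8|->9, |4|->5, |3|->4, |6|->8, |2|->2.5, |2|->2.5, |5|->6.5
Step 3: Attach original signs; sum ranks with positive sign and with negative sign.
W+ = 1 + 6.5 + 4 + 8 + 6.5 = 26
W- = 9 + 5 + 2.5 + 2.5 = 19
(Check: W+ + W- = 45 should equal n(n+1)/2 = 45.)
Step 4: Test statistic W = min(W+, W-) = 19.
Step 5: Ties in |d|, so use the tie-corrected normal approximation.
        E[W] = n(n+1)/4 = 9*10/4 = 22.5.
        Tie groups: |d|=2 (t=2), |d|=5 (t=2); sum(t^3 - t) = 12.
        Var[W] = n(n+1)(2n+1)/24 - sum(t^3-t)/48 = 1710/24 - 12/48 = 71.
        z = (W - E[W]) / sqrt(Var[W]) = (19 - 22.5) / 8.4261 = -0.4154.
        Two-sided p = 2*Phi(z) = 0.677868.
Step 6: alpha = 0.05. fail to reject H0.

W+ = 26, W- = 19, W = min = 19, p = 0.677868, fail to reject H0.


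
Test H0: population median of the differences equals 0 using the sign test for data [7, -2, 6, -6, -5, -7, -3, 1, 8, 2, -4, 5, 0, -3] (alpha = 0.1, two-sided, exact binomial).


Step 1: Discard zero differences. Original n = 14; n_eff = number of nonzero differences = 13.
Nonzero differences (with sign): +7, -2, +6, -6, -5, -7, -3, +1, +8, +2, -4, +5, -3
Step 2: Count signs: positive = 6, negative = 7.
Step 3: Under H0: P(positive) = 0.5, so the number of positives S ~ Bin(13, 0.5).
Step 4: Two-sided exact p-value = sum of Bin(13,0.5) probabilities at or below the observed probability = 1.000000.
Step 5: alpha = 0.1. fail to reject H0.

n_eff = 13, pos = 6, neg = 7, p = 1.000000, fail to reject H0.


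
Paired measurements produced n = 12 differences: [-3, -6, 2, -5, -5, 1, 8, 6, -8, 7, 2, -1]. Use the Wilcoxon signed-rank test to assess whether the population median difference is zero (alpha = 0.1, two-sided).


Step 1: Drop any zero differences (none here) and take |d_i|.
|d| = [3, 6, 2, 5, 5, 1, 8, 6, 8, 7, 2, 1]
Step 2: Midrank |d_i| (ties get averaged ranks).
ranks: |3|->5, |6|->8.5, |2|->3.5, |5|->6.5, |5|->6.5, |1|->1.5, |8|->11.5, |6|->8.5, |8|->11.5, |7|->10, |2|->3.5, |1|->1.5
Step 3: Attach original signs; sum ranks with positive sign and with negative sign.
W+ = 3.5 + 1.5 + 11.5 + 8.5 + 10 + 3.5 = 38.5
W- = 5 + 8.5 + 6.5 + 6.5 + 11.5 + 1.5 = 39.5
(Check: W+ + W- = 78 should equal n(n+1)/2 = 78.)
Step 4: Test statistic W = min(W+, W-) = 38.5.
Step 5: Ties in |d|, so use the tie-corrected normal approximation.
        E[W] = n(n+1)/4 = 12*13/4 = 39.
        Tie groups: |d|=1 (t=2), |d|=2 (t=2), |d|=5 (t=2), |d|=6 (t=2), |d|=8 (t=2); sum(t^3 - t) = 30.
        Var[W] = n(n+1)(2n+1)/24 - sum(t^3-t)/48 = 3900/24 - 30/48 = 161.875.
        z = (W - E[W]) / sqrt(Var[W]) = (38.5 - 39) / 12.7230 = -0.0393.
        Two-sided p = 2*Phi(z) = 0.968652.
Step 6: alpha = 0.1. fail to reject H0.

W+ = 38.5, W- = 39.5, W = min = 38.5, p = 0.968652, fail to reject H0.


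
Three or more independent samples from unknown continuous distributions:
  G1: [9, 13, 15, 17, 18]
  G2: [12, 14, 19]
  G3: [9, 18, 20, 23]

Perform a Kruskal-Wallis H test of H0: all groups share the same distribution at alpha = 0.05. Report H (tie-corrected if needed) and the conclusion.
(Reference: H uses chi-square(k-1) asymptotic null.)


Step 1: Combine all N = 12 observations and assign midranks.
sorted (value, group, rank): (9,G1,1.5), (9,G3,1.5), (12,G2,3), (13,G1,4), (14,G2,5), (15,G1,6), (17,G1,7), (18,G1,8.5), (18,G3,8.5), (19,G2,10), (20,G3,11), (23,G3,12)
Step 2: Sum ranks within each group.
R_1 = 27 (n_1 = 5)
R_2 = 18 (n_2 = 3)
R_3 = 33 (n_3 = 4)
Step 3: H = 12/(N(N+1)) * sum(R_i^2/n_i) - 3(N+1)
     = 12/(12*13) * (27^2/5 + 18^2/3 + 33^2/4) - 3*13
     = 0.076923 * 526.05 - 39
     = 1.465385.
Step 4: Ties present; correction factor C = 1 - 12/(12^3 - 12) = 0.993007. Corrected H = 1.465385 / 0.993007 = 1.475704.
Step 5: Under H0, H ~ chi^2(2); p-value = 0.478140.
Step 6: alpha = 0.05. fail to reject H0.

H = 1.4757, df = 2, p = 0.478140, fail to reject H0.


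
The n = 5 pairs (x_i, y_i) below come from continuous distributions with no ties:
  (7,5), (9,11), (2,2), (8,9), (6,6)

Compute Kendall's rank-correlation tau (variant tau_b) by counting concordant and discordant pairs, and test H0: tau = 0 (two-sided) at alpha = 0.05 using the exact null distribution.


Step 1: Enumerate the 10 unordered pairs (i,j) with i<j and classify each by sign(x_j-x_i) * sign(y_j-y_i).
  (1,2):dx=+2,dy=+6->C; (1,3):dx=-5,dy=-3->C; (1,4):dx=+1,dy=+4->C; (1,5):dx=-1,dy=+1->D
  (2,3):dx=-7,dy=-9->C; (2,4):dx=-1,dy=-2->C; (2,5):dx=-3,dy=-5->C; (3,4):dx=+6,dy=+7->C
  (3,5):dx=+4,dy=+4->C; (4,5):dx=-2,dy=-3->C
Step 2: C = 9, D = 1, total pairs = 10.
Step 3: tau = (C - D)/(n(n-1)/2) = (9 - 1)/10 = 0.800000.
Step 4: Exact two-sided p-value (enumerate n! = 120 permutations of y under H0): p = 0.083333.
Step 5: alpha = 0.05. fail to reject H0.

tau_b = 0.8000 (C=9, D=1), p = 0.083333, fail to reject H0.


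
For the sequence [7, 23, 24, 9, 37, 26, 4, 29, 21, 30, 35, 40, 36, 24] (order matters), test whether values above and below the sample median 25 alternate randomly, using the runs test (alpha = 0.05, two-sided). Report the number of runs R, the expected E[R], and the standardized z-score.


Step 1: Compute median = 25; label A = above, B = below.
Labels in order: BBBBAABABAAAAB  (n_A = 7, n_B = 7)
Step 2: Count runs R = 7.
Step 3: Under H0 (random ordering), E[R] = 2*n_A*n_B/(n_A+n_B) + 1 = 2*7*7/14 + 1 = 8.0000.
        Var[R] = 2*n_A*n_B*(2*n_A*n_B - n_A - n_B) / ((n_A+n_B)^2 * (n_A+n_B-1)) = 8232/2548 = 3.2308.
        SD[R] = 1.7974.
Step 4: Continuity-corrected z = (R + 0.5 - E[R]) / SD[R] = (7 + 0.5 - 8.0000) / 1.7974 = -0.2782.
Step 5: Two-sided p-value via normal approximation = 2*(1 - Phi(|z|)) = 0.780879.
Step 6: alpha = 0.05. fail to reject H0.

R = 7, z = -0.2782, p = 0.780879, fail to reject H0.


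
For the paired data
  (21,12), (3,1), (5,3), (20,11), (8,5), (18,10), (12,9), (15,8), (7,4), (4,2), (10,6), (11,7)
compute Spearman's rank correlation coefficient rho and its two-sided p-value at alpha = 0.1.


Step 1: Rank x and y separately (midranks; no ties here).
rank(x): 21->12, 3->1, 5->3, 20->11, 8->5, 18->10, 12->8, 15->9, 7->4, 4->2, 10->6, 11->7
rank(y): 12->12, 1->1, 3->3, 11->11, 5->5, 10->10, 9->9, 8->8, 4->4, 2->2, 6->6, 7->7
Step 2: d_i = R_x(i) - R_y(i); compute d_i^2.
  (12-12)^2=0, (1-1)^2=0, (3-3)^2=0, (11-11)^2=0, (5-5)^2=0, (10-10)^2=0, (8-9)^2=1, (9-8)^2=1, (4-4)^2=0, (2-2)^2=0, (6-6)^2=0, (7-7)^2=0
sum(d^2) = 2.
Step 3: rho = 1 - 6*2 / (12*(12^2 - 1)) = 1 - 12/1716 = 0.993007.
Step 4: Under H0, t = rho * sqrt((n-2)/(1-rho^2)) = 26.5990 ~ t(10).
Step 5: Two-sided p-value from the t-distribution with 10 df = 0.000000.
Step 6: alpha = 0.1. reject H0.

rho = 0.9930, p = 0.000000, reject H0 at alpha = 0.1.


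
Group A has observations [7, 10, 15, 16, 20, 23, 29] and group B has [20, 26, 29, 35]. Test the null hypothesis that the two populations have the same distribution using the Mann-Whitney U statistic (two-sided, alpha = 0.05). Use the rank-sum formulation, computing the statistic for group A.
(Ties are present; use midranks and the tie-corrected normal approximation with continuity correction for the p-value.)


Step 1: Combine and sort all 11 observations; assign midranks.
sorted (value, group): (7,X), (10,X), (15,X), (16,X), (20,X), (20,Y), (23,X), (26,Y), (29,X), (29,Y), (35,Y)
ranks: 7->1, 10->2, 15->3, 16->4, 20->5.5, 20->5.5, 23->7, 26->8, 29->9.5, 29->9.5, 35->11
Step 2: Rank sum for X: R1 = 1 + 2 + 3 + 4 + 5.5 + 7 + 9.5 = 32.
Step 3: U_X = R1 - n1(n1+1)/2 = 32 - 7*8/2 = 32 - 28 = 4.
       U_Y = n1*n2 - U_X = 28 - 4 = 24.
Step 4: Ties are present, so use the tie-corrected normal approximation (with continuity correction) for the p-value.
Step 5: p-value = 0.071302; compare to alpha = 0.05. fail to reject H0.

U_X = 4, p = 0.071302, fail to reject H0 at alpha = 0.05.


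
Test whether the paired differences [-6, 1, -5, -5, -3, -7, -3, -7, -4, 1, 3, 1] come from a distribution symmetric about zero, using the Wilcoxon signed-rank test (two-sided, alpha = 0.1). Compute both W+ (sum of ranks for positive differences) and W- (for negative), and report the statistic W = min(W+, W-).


Step 1: Drop any zero differences (none here) and take |d_i|.
|d| = [6, 1, 5, 5, 3, 7, 3, 7, 4, 1, 3, 1]
Step 2: Midrank |d_i| (ties get averaged ranks).
ranks: |6|->10, |1|->2, |5|->8.5, |5|->8.5, |3|->5, |7|->11.5, |3|->5, |7|->11.5, |4|->7, |1|->2, |3|->5, |1|->2
Step 3: Attach original signs; sum ranks with positive sign and with negative sign.
W+ = 2 + 2 + 5 + 2 = 11
W- = 10 + 8.5 + 8.5 + 5 + 11.5 + 5 + 11.5 + 7 = 67
(Check: W+ + W- = 78 should equal n(n+1)/2 = 78.)
Step 4: Test statistic W = min(W+, W-) = 11.
Step 5: Ties in |d|, so use the tie-corrected normal approximation.
        E[W] = n(n+1)/4 = 12*13/4 = 39.
        Tie groups: |d|=1 (t=3), |d|=3 (t=3), |d|=5 (t=2), |d|=7 (t=2); sum(t^3 - t) = 60.
        Var[W] = n(n+1)(2n+1)/24 - sum(t^3-t)/48 = 3900/24 - 60/48 = 161.25.
        z = (W - E[W]) / sqrt(Var[W]) = (11 - 39) / 12.6984 = -2.2050.
        Two-sided p = 2*Phi(z) = 0.027454.
Step 6: alpha = 0.1. reject H0.

W+ = 11, W- = 67, W = min = 11, p = 0.027454, reject H0.


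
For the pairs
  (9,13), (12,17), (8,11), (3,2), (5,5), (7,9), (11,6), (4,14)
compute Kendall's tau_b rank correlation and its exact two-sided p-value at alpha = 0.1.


Step 1: Enumerate the 28 unordered pairs (i,j) with i<j and classify each by sign(x_j-x_i) * sign(y_j-y_i).
  (1,2):dx=+3,dy=+4->C; (1,3):dx=-1,dy=-2->C; (1,4):dx=-6,dy=-11->C; (1,5):dx=-4,dy=-8->C
  (1,6):dx=-2,dy=-4->C; (1,7):dx=+2,dy=-7->D; (1,8):dx=-5,dy=+1->D; (2,3):dx=-4,dy=-6->C
  (2,4):dx=-9,dy=-15->C; (2,5):dx=-7,dy=-12->C; (2,6):dx=-5,dy=-8->C; (2,7):dx=-1,dy=-11->C
  (2,8):dx=-8,dy=-3->C; (3,4):dx=-5,dy=-9->C; (3,5):dx=-3,dy=-6->C; (3,6):dx=-1,dy=-2->C
  (3,7):dx=+3,dy=-5->D; (3,8):dx=-4,dy=+3->D; (4,5):dx=+2,dy=+3->C; (4,6):dx=+4,dy=+7->C
  (4,7):dx=+8,dy=+4->C; (4,8):dx=+1,dy=+12->C; (5,6):dx=+2,dy=+4->C; (5,7):dx=+6,dy=+1->C
  (5,8):dx=-1,dy=+9->D; (6,7):dx=+4,dy=-3->D; (6,8):dx=-3,dy=+5->D; (7,8):dx=-7,dy=+8->D
Step 2: C = 20, D = 8, total pairs = 28.
Step 3: tau = (C - D)/(n(n-1)/2) = (20 - 8)/28 = 0.428571.
Step 4: Exact two-sided p-value (enumerate n! = 40320 permutations of y under H0): p = 0.178869.
Step 5: alpha = 0.1. fail to reject H0.

tau_b = 0.4286 (C=20, D=8), p = 0.178869, fail to reject H0.


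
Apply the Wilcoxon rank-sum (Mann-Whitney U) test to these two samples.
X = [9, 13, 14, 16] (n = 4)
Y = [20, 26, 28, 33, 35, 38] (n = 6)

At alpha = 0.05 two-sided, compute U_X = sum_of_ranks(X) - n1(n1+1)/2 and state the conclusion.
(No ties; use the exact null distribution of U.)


Step 1: Combine and sort all 10 observations; assign midranks.
sorted (value, group): (9,X), (13,X), (14,X), (16,X), (20,Y), (26,Y), (28,Y), (33,Y), (35,Y), (38,Y)
ranks: 9->1, 13->2, 14->3, 16->4, 20->5, 26->6, 28->7, 33->8, 35->9, 38->10
Step 2: Rank sum for X: R1 = 1 + 2 + 3 + 4 = 10.
Step 3: U_X = R1 - n1(n1+1)/2 = 10 - 4*5/2 = 10 - 10 = 0.
       U_Y = n1*n2 - U_X = 24 - 0 = 24.
Step 4: No ties, so the exact null distribution of U (based on enumerating the C(10,4) = 210 equally likely rank assignments) gives the two-sided p-value.
Step 5: p-value = 0.009524; compare to alpha = 0.05. reject H0.

U_X = 0, p = 0.009524, reject H0 at alpha = 0.05.


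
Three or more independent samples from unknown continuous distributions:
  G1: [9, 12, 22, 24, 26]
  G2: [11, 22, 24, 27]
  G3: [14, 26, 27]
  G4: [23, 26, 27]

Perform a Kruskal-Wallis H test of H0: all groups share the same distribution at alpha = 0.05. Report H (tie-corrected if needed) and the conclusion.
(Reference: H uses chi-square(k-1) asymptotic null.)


Step 1: Combine all N = 15 observations and assign midranks.
sorted (value, group, rank): (9,G1,1), (11,G2,2), (12,G1,3), (14,G3,4), (22,G1,5.5), (22,G2,5.5), (23,G4,7), (24,G1,8.5), (24,G2,8.5), (26,G1,11), (26,G3,11), (26,G4,11), (27,G2,14), (27,G3,14), (27,G4,14)
Step 2: Sum ranks within each group.
R_1 = 29 (n_1 = 5)
R_2 = 30 (n_2 = 4)
R_3 = 29 (n_3 = 3)
R_4 = 32 (n_4 = 3)
Step 3: H = 12/(N(N+1)) * sum(R_i^2/n_i) - 3(N+1)
     = 12/(15*16) * (29^2/5 + 30^2/4 + 29^2/3 + 32^2/3) - 3*16
     = 0.050000 * 1014.87 - 48
     = 2.743333.
Step 4: Ties present; correction factor C = 1 - 60/(15^3 - 15) = 0.982143. Corrected H = 2.743333 / 0.982143 = 2.793212.
Step 5: Under H0, H ~ chi^2(3); p-value = 0.424619.
Step 6: alpha = 0.05. fail to reject H0.

H = 2.7932, df = 3, p = 0.424619, fail to reject H0.


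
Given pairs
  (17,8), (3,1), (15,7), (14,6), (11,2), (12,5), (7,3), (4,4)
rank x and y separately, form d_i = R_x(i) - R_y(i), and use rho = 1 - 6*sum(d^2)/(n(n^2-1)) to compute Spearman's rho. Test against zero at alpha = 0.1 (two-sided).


Step 1: Rank x and y separately (midranks; no ties here).
rank(x): 17->8, 3->1, 15->7, 14->6, 11->4, 12->5, 7->3, 4->2
rank(y): 8->8, 1->1, 7->7, 6->6, 2->2, 5->5, 3->3, 4->4
Step 2: d_i = R_x(i) - R_y(i); compute d_i^2.
  (8-8)^2=0, (1-1)^2=0, (7-7)^2=0, (6-6)^2=0, (4-2)^2=4, (5-5)^2=0, (3-3)^2=0, (2-4)^2=4
sum(d^2) = 8.
Step 3: rho = 1 - 6*8 / (8*(8^2 - 1)) = 1 - 48/504 = 0.904762.
Step 4: Under H0, t = rho * sqrt((n-2)/(1-rho^2)) = 5.2034 ~ t(6).
Step 5: Two-sided p-value from the t-distribution with 6 df = 0.002008.
Step 6: alpha = 0.1. reject H0.

rho = 0.9048, p = 0.002008, reject H0 at alpha = 0.1.


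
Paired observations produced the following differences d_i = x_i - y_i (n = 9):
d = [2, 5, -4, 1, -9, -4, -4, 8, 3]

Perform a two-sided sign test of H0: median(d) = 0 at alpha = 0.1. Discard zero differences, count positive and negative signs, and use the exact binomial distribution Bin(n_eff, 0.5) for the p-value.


Step 1: Discard zero differences. Original n = 9; n_eff = number of nonzero differences = 9.
Nonzero differences (with sign): +2, +5, -4, +1, -9, -4, -4, +8, +3
Step 2: Count signs: positive = 5, negative = 4.
Step 3: Under H0: P(positive) = 0.5, so the number of positives S ~ Bin(9, 0.5).
Step 4: Two-sided exact p-value = sum of Bin(9,0.5) probabilities at or below the observed probability = 1.000000.
Step 5: alpha = 0.1. fail to reject H0.

n_eff = 9, pos = 5, neg = 4, p = 1.000000, fail to reject H0.


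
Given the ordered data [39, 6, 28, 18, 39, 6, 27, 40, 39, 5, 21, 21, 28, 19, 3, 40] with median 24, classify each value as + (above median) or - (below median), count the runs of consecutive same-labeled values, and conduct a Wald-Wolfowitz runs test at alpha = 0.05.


Step 1: Compute median = 24; label A = above, B = below.
Labels in order: ABABABAAABBBABBA  (n_A = 8, n_B = 8)
Step 2: Count runs R = 11.
Step 3: Under H0 (random ordering), E[R] = 2*n_A*n_B/(n_A+n_B) + 1 = 2*8*8/16 + 1 = 9.0000.
        Var[R] = 2*n_A*n_B*(2*n_A*n_B - n_A - n_B) / ((n_A+n_B)^2 * (n_A+n_B-1)) = 14336/3840 = 3.7333.
        SD[R] = 1.9322.
Step 4: Continuity-corrected z = (R - 0.5 - E[R]) / SD[R] = (11 - 0.5 - 9.0000) / 1.9322 = 0.7763.
Step 5: Two-sided p-value via normal approximation = 2*(1 - Phi(|z|)) = 0.437558.
Step 6: alpha = 0.05. fail to reject H0.

R = 11, z = 0.7763, p = 0.437558, fail to reject H0.


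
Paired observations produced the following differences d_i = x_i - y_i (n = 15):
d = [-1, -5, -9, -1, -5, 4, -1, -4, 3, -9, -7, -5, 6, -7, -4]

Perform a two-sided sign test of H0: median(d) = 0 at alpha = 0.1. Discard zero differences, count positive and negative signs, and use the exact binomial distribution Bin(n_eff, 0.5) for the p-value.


Step 1: Discard zero differences. Original n = 15; n_eff = number of nonzero differences = 15.
Nonzero differences (with sign): -1, -5, -9, -1, -5, +4, -1, -4, +3, -9, -7, -5, +6, -7, -4
Step 2: Count signs: positive = 3, negative = 12.
Step 3: Under H0: P(positive) = 0.5, so the number of positives S ~ Bin(15, 0.5).
Step 4: Two-sided exact p-value = sum of Bin(15,0.5) probabilities at or below the observed probability = 0.035156.
Step 5: alpha = 0.1. reject H0.

n_eff = 15, pos = 3, neg = 12, p = 0.035156, reject H0.


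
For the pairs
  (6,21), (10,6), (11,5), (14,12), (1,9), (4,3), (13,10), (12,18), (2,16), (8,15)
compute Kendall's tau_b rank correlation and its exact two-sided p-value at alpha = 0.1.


Step 1: Enumerate the 45 unordered pairs (i,j) with i<j and classify each by sign(x_j-x_i) * sign(y_j-y_i).
  (1,2):dx=+4,dy=-15->D; (1,3):dx=+5,dy=-16->D; (1,4):dx=+8,dy=-9->D; (1,5):dx=-5,dy=-12->C
  (1,6):dx=-2,dy=-18->C; (1,7):dx=+7,dy=-11->D; (1,8):dx=+6,dy=-3->D; (1,9):dx=-4,dy=-5->C
  (1,10):dx=+2,dy=-6->D; (2,3):dx=+1,dy=-1->D; (2,4):dx=+4,dy=+6->C; (2,5):dx=-9,dy=+3->D
  (2,6):dx=-6,dy=-3->C; (2,7):dx=+3,dy=+4->C; (2,8):dx=+2,dy=+12->C; (2,9):dx=-8,dy=+10->D
  (2,10):dx=-2,dy=+9->D; (3,4):dx=+3,dy=+7->C; (3,5):dx=-10,dy=+4->D; (3,6):dx=-7,dy=-2->C
  (3,7):dx=+2,dy=+5->C; (3,8):dx=+1,dy=+13->C; (3,9):dx=-9,dy=+11->D; (3,10):dx=-3,dy=+10->D
  (4,5):dx=-13,dy=-3->C; (4,6):dx=-10,dy=-9->C; (4,7):dx=-1,dy=-2->C; (4,8):dx=-2,dy=+6->D
  (4,9):dx=-12,dy=+4->D; (4,10):dx=-6,dy=+3->D; (5,6):dx=+3,dy=-6->D; (5,7):dx=+12,dy=+1->C
  (5,8):dx=+11,dy=+9->C; (5,9):dx=+1,dy=+7->C; (5,10):dx=+7,dy=+6->C; (6,7):dx=+9,dy=+7->C
  (6,8):dx=+8,dy=+15->C; (6,9):dx=-2,dy=+13->D; (6,10):dx=+4,dy=+12->C; (7,8):dx=-1,dy=+8->D
  (7,9):dx=-11,dy=+6->D; (7,10):dx=-5,dy=+5->D; (8,9):dx=-10,dy=-2->C; (8,10):dx=-4,dy=-3->C
  (9,10):dx=+6,dy=-1->D
Step 2: C = 23, D = 22, total pairs = 45.
Step 3: tau = (C - D)/(n(n-1)/2) = (23 - 22)/45 = 0.022222.
Step 4: Exact two-sided p-value (enumerate n! = 3628800 permutations of y under H0): p = 1.000000.
Step 5: alpha = 0.1. fail to reject H0.

tau_b = 0.0222 (C=23, D=22), p = 1.000000, fail to reject H0.


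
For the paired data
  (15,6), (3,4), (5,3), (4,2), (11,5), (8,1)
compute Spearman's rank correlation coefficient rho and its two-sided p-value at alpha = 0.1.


Step 1: Rank x and y separately (midranks; no ties here).
rank(x): 15->6, 3->1, 5->3, 4->2, 11->5, 8->4
rank(y): 6->6, 4->4, 3->3, 2->2, 5->5, 1->1
Step 2: d_i = R_x(i) - R_y(i); compute d_i^2.
  (6-6)^2=0, (1-4)^2=9, (3-3)^2=0, (2-2)^2=0, (5-5)^2=0, (4-1)^2=9
sum(d^2) = 18.
Step 3: rho = 1 - 6*18 / (6*(6^2 - 1)) = 1 - 108/210 = 0.485714.
Step 4: Under H0, t = rho * sqrt((n-2)/(1-rho^2)) = 1.1113 ~ t(4).
Step 5: Two-sided p-value from the t-distribution with 4 df = 0.328723.
Step 6: alpha = 0.1. fail to reject H0.

rho = 0.4857, p = 0.328723, fail to reject H0 at alpha = 0.1.


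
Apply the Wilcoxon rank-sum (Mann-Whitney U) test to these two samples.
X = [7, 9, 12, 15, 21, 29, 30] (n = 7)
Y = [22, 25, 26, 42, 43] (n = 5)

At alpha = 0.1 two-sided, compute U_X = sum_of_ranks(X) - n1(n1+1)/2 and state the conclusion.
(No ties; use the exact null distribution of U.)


Step 1: Combine and sort all 12 observations; assign midranks.
sorted (value, group): (7,X), (9,X), (12,X), (15,X), (21,X), (22,Y), (25,Y), (26,Y), (29,X), (30,X), (42,Y), (43,Y)
ranks: 7->1, 9->2, 12->3, 15->4, 21->5, 22->6, 25->7, 26->8, 29->9, 30->10, 42->11, 43->12
Step 2: Rank sum for X: R1 = 1 + 2 + 3 + 4 + 5 + 9 + 10 = 34.
Step 3: U_X = R1 - n1(n1+1)/2 = 34 - 7*8/2 = 34 - 28 = 6.
       U_Y = n1*n2 - U_X = 35 - 6 = 29.
Step 4: No ties, so the exact null distribution of U (based on enumerating the C(12,7) = 792 equally likely rank assignments) gives the two-sided p-value.
Step 5: p-value = 0.073232; compare to alpha = 0.1. reject H0.

U_X = 6, p = 0.073232, reject H0 at alpha = 0.1.


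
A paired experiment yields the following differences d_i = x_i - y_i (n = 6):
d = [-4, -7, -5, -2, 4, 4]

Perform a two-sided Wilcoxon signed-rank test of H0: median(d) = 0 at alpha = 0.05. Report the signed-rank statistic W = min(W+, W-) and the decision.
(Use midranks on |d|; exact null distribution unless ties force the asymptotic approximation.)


Step 1: Drop any zero differences (none here) and take |d_i|.
|d| = [4, 7, 5, 2, 4, 4]
Step 2: Midrank |d_i| (ties get averaged ranks).
ranks: |4|->3, |7|->6, |5|->5, |2|->1, |4|->3, |4|->3
Step 3: Attach original signs; sum ranks with positive sign and with negative sign.
W+ = 3 + 3 = 6
W- = 3 + 6 + 5 + 1 = 15
(Check: W+ + W- = 21 should equal n(n+1)/2 = 21.)
Step 4: Test statistic W = min(W+, W-) = 6.
Step 5: Ties in |d|, so use the tie-corrected normal approximation.
        E[W] = n(n+1)/4 = 6*7/4 = 10.5.
        Tie groups: |d|=4 (t=3); sum(t^3 - t) = 24.
        Var[W] = n(n+1)(2n+1)/24 - sum(t^3-t)/48 = 546/24 - 24/48 = 22.25.
        z = (W - E[W]) / sqrt(Var[W]) = (6 - 10.5) / 4.7170 = -0.9540.
        Two-sided p = 2*Phi(z) = 0.340085.
Step 6: alpha = 0.05. fail to reject H0.

W+ = 6, W- = 15, W = min = 6, p = 0.340085, fail to reject H0.


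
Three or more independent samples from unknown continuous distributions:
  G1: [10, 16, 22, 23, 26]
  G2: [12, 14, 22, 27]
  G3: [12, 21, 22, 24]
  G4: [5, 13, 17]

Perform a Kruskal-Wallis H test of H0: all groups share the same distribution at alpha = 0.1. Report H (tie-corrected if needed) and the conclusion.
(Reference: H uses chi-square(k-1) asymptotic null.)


Step 1: Combine all N = 16 observations and assign midranks.
sorted (value, group, rank): (5,G4,1), (10,G1,2), (12,G2,3.5), (12,G3,3.5), (13,G4,5), (14,G2,6), (16,G1,7), (17,G4,8), (21,G3,9), (22,G1,11), (22,G2,11), (22,G3,11), (23,G1,13), (24,G3,14), (26,G1,15), (27,G2,16)
Step 2: Sum ranks within each group.
R_1 = 48 (n_1 = 5)
R_2 = 36.5 (n_2 = 4)
R_3 = 37.5 (n_3 = 4)
R_4 = 14 (n_4 = 3)
Step 3: H = 12/(N(N+1)) * sum(R_i^2/n_i) - 3(N+1)
     = 12/(16*17) * (48^2/5 + 36.5^2/4 + 37.5^2/4 + 14^2/3) - 3*17
     = 0.044118 * 1210.76 - 51
     = 2.415809.
Step 4: Ties present; correction factor C = 1 - 30/(16^3 - 16) = 0.992647. Corrected H = 2.415809 / 0.992647 = 2.433704.
Step 5: Under H0, H ~ chi^2(3); p-value = 0.487392.
Step 6: alpha = 0.1. fail to reject H0.

H = 2.4337, df = 3, p = 0.487392, fail to reject H0.


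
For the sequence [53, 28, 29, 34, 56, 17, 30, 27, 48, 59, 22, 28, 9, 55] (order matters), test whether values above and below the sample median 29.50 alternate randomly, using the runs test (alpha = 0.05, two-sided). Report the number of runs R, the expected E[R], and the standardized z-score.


Step 1: Compute median = 29.50; label A = above, B = below.
Labels in order: ABBAABABAABBBA  (n_A = 7, n_B = 7)
Step 2: Count runs R = 9.
Step 3: Under H0 (random ordering), E[R] = 2*n_A*n_B/(n_A+n_B) + 1 = 2*7*7/14 + 1 = 8.0000.
        Var[R] = 2*n_A*n_B*(2*n_A*n_B - n_A - n_B) / ((n_A+n_B)^2 * (n_A+n_B-1)) = 8232/2548 = 3.2308.
        SD[R] = 1.7974.
Step 4: Continuity-corrected z = (R - 0.5 - E[R]) / SD[R] = (9 - 0.5 - 8.0000) / 1.7974 = 0.2782.
Step 5: Two-sided p-value via normal approximation = 2*(1 - Phi(|z|)) = 0.780879.
Step 6: alpha = 0.05. fail to reject H0.

R = 9, z = 0.2782, p = 0.780879, fail to reject H0.


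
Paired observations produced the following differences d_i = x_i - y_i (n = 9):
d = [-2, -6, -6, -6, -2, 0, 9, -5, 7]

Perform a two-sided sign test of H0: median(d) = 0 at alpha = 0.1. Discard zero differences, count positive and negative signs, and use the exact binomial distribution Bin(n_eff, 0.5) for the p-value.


Step 1: Discard zero differences. Original n = 9; n_eff = number of nonzero differences = 8.
Nonzero differences (with sign): -2, -6, -6, -6, -2, +9, -5, +7
Step 2: Count signs: positive = 2, negative = 6.
Step 3: Under H0: P(positive) = 0.5, so the number of positives S ~ Bin(8, 0.5).
Step 4: Two-sided exact p-value = sum of Bin(8,0.5) probabilities at or below the observed probability = 0.289062.
Step 5: alpha = 0.1. fail to reject H0.

n_eff = 8, pos = 2, neg = 6, p = 0.289062, fail to reject H0.


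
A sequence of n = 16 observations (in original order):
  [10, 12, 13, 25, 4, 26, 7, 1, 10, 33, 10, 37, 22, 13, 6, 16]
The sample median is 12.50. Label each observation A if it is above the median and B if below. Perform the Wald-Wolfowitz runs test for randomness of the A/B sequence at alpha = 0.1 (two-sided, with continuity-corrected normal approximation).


Step 1: Compute median = 12.50; label A = above, B = below.
Labels in order: BBAABABBBABAAABA  (n_A = 8, n_B = 8)
Step 2: Count runs R = 10.
Step 3: Under H0 (random ordering), E[R] = 2*n_A*n_B/(n_A+n_B) + 1 = 2*8*8/16 + 1 = 9.0000.
        Var[R] = 2*n_A*n_B*(2*n_A*n_B - n_A - n_B) / ((n_A+n_B)^2 * (n_A+n_B-1)) = 14336/3840 = 3.7333.
        SD[R] = 1.9322.
Step 4: Continuity-corrected z = (R - 0.5 - E[R]) / SD[R] = (10 - 0.5 - 9.0000) / 1.9322 = 0.2588.
Step 5: Two-sided p-value via normal approximation = 2*(1 - Phi(|z|)) = 0.795809.
Step 6: alpha = 0.1. fail to reject H0.

R = 10, z = 0.2588, p = 0.795809, fail to reject H0.


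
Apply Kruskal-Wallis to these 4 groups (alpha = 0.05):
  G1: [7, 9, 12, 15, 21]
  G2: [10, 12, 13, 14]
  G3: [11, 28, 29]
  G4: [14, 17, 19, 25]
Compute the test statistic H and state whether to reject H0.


Step 1: Combine all N = 16 observations and assign midranks.
sorted (value, group, rank): (7,G1,1), (9,G1,2), (10,G2,3), (11,G3,4), (12,G1,5.5), (12,G2,5.5), (13,G2,7), (14,G2,8.5), (14,G4,8.5), (15,G1,10), (17,G4,11), (19,G4,12), (21,G1,13), (25,G4,14), (28,G3,15), (29,G3,16)
Step 2: Sum ranks within each group.
R_1 = 31.5 (n_1 = 5)
R_2 = 24 (n_2 = 4)
R_3 = 35 (n_3 = 3)
R_4 = 45.5 (n_4 = 4)
Step 3: H = 12/(N(N+1)) * sum(R_i^2/n_i) - 3(N+1)
     = 12/(16*17) * (31.5^2/5 + 24^2/4 + 35^2/3 + 45.5^2/4) - 3*17
     = 0.044118 * 1268.35 - 51
     = 4.956434.
Step 4: Ties present; correction factor C = 1 - 12/(16^3 - 16) = 0.997059. Corrected H = 4.956434 / 0.997059 = 4.971055.
Step 5: Under H0, H ~ chi^2(3); p-value = 0.173929.
Step 6: alpha = 0.05. fail to reject H0.

H = 4.9711, df = 3, p = 0.173929, fail to reject H0.


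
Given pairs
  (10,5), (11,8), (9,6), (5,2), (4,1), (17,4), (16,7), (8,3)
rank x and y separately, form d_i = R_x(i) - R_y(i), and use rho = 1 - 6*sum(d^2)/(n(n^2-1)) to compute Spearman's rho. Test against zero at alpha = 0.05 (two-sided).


Step 1: Rank x and y separately (midranks; no ties here).
rank(x): 10->5, 11->6, 9->4, 5->2, 4->1, 17->8, 16->7, 8->3
rank(y): 5->5, 8->8, 6->6, 2->2, 1->1, 4->4, 7->7, 3->3
Step 2: d_i = R_x(i) - R_y(i); compute d_i^2.
  (5-5)^2=0, (6-8)^2=4, (4-6)^2=4, (2-2)^2=0, (1-1)^2=0, (8-4)^2=16, (7-7)^2=0, (3-3)^2=0
sum(d^2) = 24.
Step 3: rho = 1 - 6*24 / (8*(8^2 - 1)) = 1 - 144/504 = 0.714286.
Step 4: Under H0, t = rho * sqrt((n-2)/(1-rho^2)) = 2.5000 ~ t(6).
Step 5: Two-sided p-value from the t-distribution with 6 df = 0.046528.
Step 6: alpha = 0.05. reject H0.

rho = 0.7143, p = 0.046528, reject H0 at alpha = 0.05.


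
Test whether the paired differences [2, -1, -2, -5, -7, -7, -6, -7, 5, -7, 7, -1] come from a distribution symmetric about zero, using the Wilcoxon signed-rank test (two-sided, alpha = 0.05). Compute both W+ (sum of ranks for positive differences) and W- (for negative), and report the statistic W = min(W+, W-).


Step 1: Drop any zero differences (none here) and take |d_i|.
|d| = [2, 1, 2, 5, 7, 7, 6, 7, 5, 7, 7, 1]
Step 2: Midrank |d_i| (ties get averaged ranks).
ranks: |2|->3.5, |1|->1.5, |2|->3.5, |5|->5.5, |7|->10, |7|->10, |6|->7, |7|->10, |5|->5.5, |7|->10, |7|->10, |1|->1.5
Step 3: Attach original signs; sum ranks with positive sign and with negative sign.
W+ = 3.5 + 5.5 + 10 = 19
W- = 1.5 + 3.5 + 5.5 + 10 + 10 + 7 + 10 + 10 + 1.5 = 59
(Check: W+ + W- = 78 should equal n(n+1)/2 = 78.)
Step 4: Test statistic W = min(W+, W-) = 19.
Step 5: Ties in |d|, so use the tie-corrected normal approximation.
        E[W] = n(n+1)/4 = 12*13/4 = 39.
        Tie groups: |d|=1 (t=2), |d|=2 (t=2), |d|=5 (t=2), |d|=7 (t=5); sum(t^3 - t) = 138.
        Var[W] = n(n+1)(2n+1)/24 - sum(t^3-t)/48 = 3900/24 - 138/48 = 159.625.
        z = (W - E[W]) / sqrt(Var[W]) = (19 - 39) / 12.6343 = -1.5830.
        Two-sided p = 2*Phi(z) = 0.113423.
Step 6: alpha = 0.05. fail to reject H0.

W+ = 19, W- = 59, W = min = 19, p = 0.113423, fail to reject H0.


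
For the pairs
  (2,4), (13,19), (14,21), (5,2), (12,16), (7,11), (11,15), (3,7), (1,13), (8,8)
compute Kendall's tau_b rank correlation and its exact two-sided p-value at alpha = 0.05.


Step 1: Enumerate the 45 unordered pairs (i,j) with i<j and classify each by sign(x_j-x_i) * sign(y_j-y_i).
  (1,2):dx=+11,dy=+15->C; (1,3):dx=+12,dy=+17->C; (1,4):dx=+3,dy=-2->D; (1,5):dx=+10,dy=+12->C
  (1,6):dx=+5,dy=+7->C; (1,7):dx=+9,dy=+11->C; (1,8):dx=+1,dy=+3->C; (1,9):dx=-1,dy=+9->D
  (1,10):dx=+6,dy=+4->C; (2,3):dx=+1,dy=+2->C; (2,4):dx=-8,dy=-17->C; (2,5):dx=-1,dy=-3->C
  (2,6):dx=-6,dy=-8->C; (2,7):dx=-2,dy=-4->C; (2,8):dx=-10,dy=-12->C; (2,9):dx=-12,dy=-6->C
  (2,10):dx=-5,dy=-11->C; (3,4):dx=-9,dy=-19->C; (3,5):dx=-2,dy=-5->C; (3,6):dx=-7,dy=-10->C
  (3,7):dx=-3,dy=-6->C; (3,8):dx=-11,dy=-14->C; (3,9):dx=-13,dy=-8->C; (3,10):dx=-6,dy=-13->C
  (4,5):dx=+7,dy=+14->C; (4,6):dx=+2,dy=+9->C; (4,7):dx=+6,dy=+13->C; (4,8):dx=-2,dy=+5->D
  (4,9):dx=-4,dy=+11->D; (4,10):dx=+3,dy=+6->C; (5,6):dx=-5,dy=-5->C; (5,7):dx=-1,dy=-1->C
  (5,8):dx=-9,dy=-9->C; (5,9):dx=-11,dy=-3->C; (5,10):dx=-4,dy=-8->C; (6,7):dx=+4,dy=+4->C
  (6,8):dx=-4,dy=-4->C; (6,9):dx=-6,dy=+2->D; (6,10):dx=+1,dy=-3->D; (7,8):dx=-8,dy=-8->C
  (7,9):dx=-10,dy=-2->C; (7,10):dx=-3,dy=-7->C; (8,9):dx=-2,dy=+6->D; (8,10):dx=+5,dy=+1->C
  (9,10):dx=+7,dy=-5->D
Step 2: C = 37, D = 8, total pairs = 45.
Step 3: tau = (C - D)/(n(n-1)/2) = (37 - 8)/45 = 0.644444.
Step 4: Exact two-sided p-value (enumerate n! = 3628800 permutations of y under H0): p = 0.009148.
Step 5: alpha = 0.05. reject H0.

tau_b = 0.6444 (C=37, D=8), p = 0.009148, reject H0.


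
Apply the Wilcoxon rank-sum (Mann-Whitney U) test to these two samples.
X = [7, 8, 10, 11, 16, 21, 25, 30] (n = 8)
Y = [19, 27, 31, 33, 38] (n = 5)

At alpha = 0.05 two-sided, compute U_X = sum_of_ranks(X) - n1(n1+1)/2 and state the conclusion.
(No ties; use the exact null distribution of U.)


Step 1: Combine and sort all 13 observations; assign midranks.
sorted (value, group): (7,X), (8,X), (10,X), (11,X), (16,X), (19,Y), (21,X), (25,X), (27,Y), (30,X), (31,Y), (33,Y), (38,Y)
ranks: 7->1, 8->2, 10->3, 11->4, 16->5, 19->6, 21->7, 25->8, 27->9, 30->10, 31->11, 33->12, 38->13
Step 2: Rank sum for X: R1 = 1 + 2 + 3 + 4 + 5 + 7 + 8 + 10 = 40.
Step 3: U_X = R1 - n1(n1+1)/2 = 40 - 8*9/2 = 40 - 36 = 4.
       U_Y = n1*n2 - U_X = 40 - 4 = 36.
Step 4: No ties, so the exact null distribution of U (based on enumerating the C(13,8) = 1287 equally likely rank assignments) gives the two-sided p-value.
Step 5: p-value = 0.018648; compare to alpha = 0.05. reject H0.

U_X = 4, p = 0.018648, reject H0 at alpha = 0.05.


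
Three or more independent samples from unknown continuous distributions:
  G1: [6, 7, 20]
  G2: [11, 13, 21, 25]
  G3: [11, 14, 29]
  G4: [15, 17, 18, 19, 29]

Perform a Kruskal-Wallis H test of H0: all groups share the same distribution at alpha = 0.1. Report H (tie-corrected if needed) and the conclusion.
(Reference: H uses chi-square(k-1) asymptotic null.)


Step 1: Combine all N = 15 observations and assign midranks.
sorted (value, group, rank): (6,G1,1), (7,G1,2), (11,G2,3.5), (11,G3,3.5), (13,G2,5), (14,G3,6), (15,G4,7), (17,G4,8), (18,G4,9), (19,G4,10), (20,G1,11), (21,G2,12), (25,G2,13), (29,G3,14.5), (29,G4,14.5)
Step 2: Sum ranks within each group.
R_1 = 14 (n_1 = 3)
R_2 = 33.5 (n_2 = 4)
R_3 = 24 (n_3 = 3)
R_4 = 48.5 (n_4 = 5)
Step 3: H = 12/(N(N+1)) * sum(R_i^2/n_i) - 3(N+1)
     = 12/(15*16) * (14^2/3 + 33.5^2/4 + 24^2/3 + 48.5^2/5) - 3*16
     = 0.050000 * 1008.35 - 48
     = 2.417292.
Step 4: Ties present; correction factor C = 1 - 12/(15^3 - 15) = 0.996429. Corrected H = 2.417292 / 0.996429 = 2.425956.
Step 5: Under H0, H ~ chi^2(3); p-value = 0.488821.
Step 6: alpha = 0.1. fail to reject H0.

H = 2.4260, df = 3, p = 0.488821, fail to reject H0.


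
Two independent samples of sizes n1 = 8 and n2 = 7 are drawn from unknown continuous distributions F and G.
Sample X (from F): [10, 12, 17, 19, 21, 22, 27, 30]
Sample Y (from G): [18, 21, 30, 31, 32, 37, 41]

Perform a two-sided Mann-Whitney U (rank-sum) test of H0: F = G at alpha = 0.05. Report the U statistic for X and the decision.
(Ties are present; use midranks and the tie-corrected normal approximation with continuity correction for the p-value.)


Step 1: Combine and sort all 15 observations; assign midranks.
sorted (value, group): (10,X), (12,X), (17,X), (18,Y), (19,X), (21,X), (21,Y), (22,X), (27,X), (30,X), (30,Y), (31,Y), (32,Y), (37,Y), (41,Y)
ranks: 10->1, 12->2, 17->3, 18->4, 19->5, 21->6.5, 21->6.5, 22->8, 27->9, 30->10.5, 30->10.5, 31->12, 32->13, 37->14, 41->15
Step 2: Rank sum for X: R1 = 1 + 2 + 3 + 5 + 6.5 + 8 + 9 + 10.5 = 45.
Step 3: U_X = R1 - n1(n1+1)/2 = 45 - 8*9/2 = 45 - 36 = 9.
       U_Y = n1*n2 - U_X = 56 - 9 = 47.
Step 4: Ties are present, so use the tie-corrected normal approximation (with continuity correction) for the p-value.
Step 5: p-value = 0.031969; compare to alpha = 0.05. reject H0.

U_X = 9, p = 0.031969, reject H0 at alpha = 0.05.


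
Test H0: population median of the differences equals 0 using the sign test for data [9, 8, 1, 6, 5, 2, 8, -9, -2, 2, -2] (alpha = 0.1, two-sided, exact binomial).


Step 1: Discard zero differences. Original n = 11; n_eff = number of nonzero differences = 11.
Nonzero differences (with sign): +9, +8, +1, +6, +5, +2, +8, -9, -2, +2, -2
Step 2: Count signs: positive = 8, negative = 3.
Step 3: Under H0: P(positive) = 0.5, so the number of positives S ~ Bin(11, 0.5).
Step 4: Two-sided exact p-value = sum of Bin(11,0.5) probabilities at or below the observed probability = 0.226562.
Step 5: alpha = 0.1. fail to reject H0.

n_eff = 11, pos = 8, neg = 3, p = 0.226562, fail to reject H0.


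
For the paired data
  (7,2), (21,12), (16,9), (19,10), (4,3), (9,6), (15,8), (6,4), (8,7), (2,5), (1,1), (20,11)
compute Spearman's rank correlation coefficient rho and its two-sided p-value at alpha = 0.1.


Step 1: Rank x and y separately (midranks; no ties here).
rank(x): 7->5, 21->12, 16->9, 19->10, 4->3, 9->7, 15->8, 6->4, 8->6, 2->2, 1->1, 20->11
rank(y): 2->2, 12->12, 9->9, 10->10, 3->3, 6->6, 8->8, 4->4, 7->7, 5->5, 1->1, 11->11
Step 2: d_i = R_x(i) - R_y(i); compute d_i^2.
  (5-2)^2=9, (12-12)^2=0, (9-9)^2=0, (10-10)^2=0, (3-3)^2=0, (7-6)^2=1, (8-8)^2=0, (4-4)^2=0, (6-7)^2=1, (2-5)^2=9, (1-1)^2=0, (11-11)^2=0
sum(d^2) = 20.
Step 3: rho = 1 - 6*20 / (12*(12^2 - 1)) = 1 - 120/1716 = 0.930070.
Step 4: Under H0, t = rho * sqrt((n-2)/(1-rho^2)) = 8.0057 ~ t(10).
Step 5: Two-sided p-value from the t-distribution with 10 df = 0.000012.
Step 6: alpha = 0.1. reject H0.

rho = 0.9301, p = 0.000012, reject H0 at alpha = 0.1.


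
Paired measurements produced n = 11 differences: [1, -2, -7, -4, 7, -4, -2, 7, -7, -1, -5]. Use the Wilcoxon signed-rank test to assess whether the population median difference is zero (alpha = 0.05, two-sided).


Step 1: Drop any zero differences (none here) and take |d_i|.
|d| = [1, 2, 7, 4, 7, 4, 2, 7, 7, 1, 5]
Step 2: Midrank |d_i| (ties get averaged ranks).
ranks: |1|->1.5, |2|->3.5, |7|->9.5, |4|->5.5, |7|->9.5, |4|->5.5, |2|->3.5, |7|->9.5, |7|->9.5, |1|->1.5, |5|->7
Step 3: Attach original signs; sum ranks with positive sign and with negative sign.
W+ = 1.5 + 9.5 + 9.5 = 20.5
W- = 3.5 + 9.5 + 5.5 + 5.5 + 3.5 + 9.5 + 1.5 + 7 = 45.5
(Check: W+ + W- = 66 should equal n(n+1)/2 = 66.)
Step 4: Test statistic W = min(W+, W-) = 20.5.
Step 5: Ties in |d|, so use the tie-corrected normal approximation.
        E[W] = n(n+1)/4 = 11*12/4 = 33.
        Tie groups: |d|=1 (t=2), |d|=2 (t=2), |d|=4 (t=2), |d|=7 (t=4); sum(t^3 - t) = 78.
        Var[W] = n(n+1)(2n+1)/24 - sum(t^3-t)/48 = 3036/24 - 78/48 = 124.875.
        z = (W - E[W]) / sqrt(Var[W]) = (20.5 - 33) / 11.1747 = -1.1186.
        Two-sided p = 2*Phi(z) = 0.263314.
Step 6: alpha = 0.05. fail to reject H0.

W+ = 20.5, W- = 45.5, W = min = 20.5, p = 0.263314, fail to reject H0.
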